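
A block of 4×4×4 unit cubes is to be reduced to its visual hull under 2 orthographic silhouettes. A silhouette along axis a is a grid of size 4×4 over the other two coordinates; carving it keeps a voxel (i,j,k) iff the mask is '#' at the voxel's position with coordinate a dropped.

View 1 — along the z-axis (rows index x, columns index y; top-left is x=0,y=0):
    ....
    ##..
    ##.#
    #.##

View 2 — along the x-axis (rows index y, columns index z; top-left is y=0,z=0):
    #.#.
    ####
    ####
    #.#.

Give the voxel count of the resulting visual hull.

voxel count = 22

before carving: 64 voxels (4×4×4)
  1. axis=2 (XY plane), |mask|=8  ⇒  voxels=32
  2. axis=0 (YZ plane), |mask|=12  ⇒  voxels=22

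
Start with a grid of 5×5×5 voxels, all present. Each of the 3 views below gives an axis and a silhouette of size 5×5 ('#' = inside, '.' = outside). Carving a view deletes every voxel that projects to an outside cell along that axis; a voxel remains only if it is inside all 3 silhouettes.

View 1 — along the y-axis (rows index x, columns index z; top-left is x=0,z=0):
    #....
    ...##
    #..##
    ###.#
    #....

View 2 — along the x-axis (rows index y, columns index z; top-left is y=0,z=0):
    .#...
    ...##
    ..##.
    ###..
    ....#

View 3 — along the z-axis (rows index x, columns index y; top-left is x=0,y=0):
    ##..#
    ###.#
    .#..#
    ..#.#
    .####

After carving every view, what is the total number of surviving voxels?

before carving: 125 voxels (5×5×5)
carve view 1 (along y, XZ-mask fill 11/25): 55 voxels remain
carve view 2 (along x, YZ-mask fill 9/25): 18 voxels remain
carve view 3 (along z, XY-mask fill 15/25): 10 voxels remain

remaining voxels: 10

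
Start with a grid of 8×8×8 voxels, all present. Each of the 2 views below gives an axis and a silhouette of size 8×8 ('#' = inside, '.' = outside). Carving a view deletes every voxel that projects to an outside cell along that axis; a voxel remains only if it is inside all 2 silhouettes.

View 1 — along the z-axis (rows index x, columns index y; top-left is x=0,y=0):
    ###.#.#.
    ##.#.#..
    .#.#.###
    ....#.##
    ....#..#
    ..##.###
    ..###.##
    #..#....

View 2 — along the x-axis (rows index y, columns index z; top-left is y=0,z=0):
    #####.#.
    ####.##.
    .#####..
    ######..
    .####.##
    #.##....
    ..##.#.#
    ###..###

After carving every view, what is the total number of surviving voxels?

164 voxels

initial block: 8^3 = 512
[1] z-view keeps 31 columns → grid now 248
[2] x-view keeps 42 columns → grid now 164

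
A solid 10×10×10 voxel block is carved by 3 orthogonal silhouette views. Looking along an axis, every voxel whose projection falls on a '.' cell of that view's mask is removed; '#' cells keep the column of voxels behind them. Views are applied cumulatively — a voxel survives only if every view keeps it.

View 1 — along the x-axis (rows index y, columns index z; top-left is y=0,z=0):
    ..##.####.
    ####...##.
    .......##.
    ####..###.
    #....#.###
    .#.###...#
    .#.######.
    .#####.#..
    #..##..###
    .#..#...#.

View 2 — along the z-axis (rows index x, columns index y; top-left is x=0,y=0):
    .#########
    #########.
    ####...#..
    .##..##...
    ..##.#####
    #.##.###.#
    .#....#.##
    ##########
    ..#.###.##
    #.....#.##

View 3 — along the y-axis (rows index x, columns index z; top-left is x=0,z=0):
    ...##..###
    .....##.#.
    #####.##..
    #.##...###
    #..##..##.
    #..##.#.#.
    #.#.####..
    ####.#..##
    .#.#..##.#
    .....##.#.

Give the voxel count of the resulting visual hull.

|visual hull| = 186

start: 10×10×10 = 1000 voxels
step 1: project along x, AND mask (53/100) → |grid| = 530
step 2: project along z, AND mask (65/100) → |grid| = 341
step 3: project along y, AND mask (52/100) → |grid| = 186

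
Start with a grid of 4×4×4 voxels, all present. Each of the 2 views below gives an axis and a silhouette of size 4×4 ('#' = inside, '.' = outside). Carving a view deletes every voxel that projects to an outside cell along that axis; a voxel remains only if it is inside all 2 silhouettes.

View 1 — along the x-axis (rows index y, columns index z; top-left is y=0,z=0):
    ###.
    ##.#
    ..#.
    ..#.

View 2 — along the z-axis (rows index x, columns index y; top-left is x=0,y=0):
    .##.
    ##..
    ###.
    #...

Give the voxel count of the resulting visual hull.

start: 4×4×4 = 64 voxels
  1. axis=0 (YZ plane), |mask|=8  ⇒  voxels=32
  2. axis=2 (XY plane), |mask|=8  ⇒  voxels=20

voxel count = 20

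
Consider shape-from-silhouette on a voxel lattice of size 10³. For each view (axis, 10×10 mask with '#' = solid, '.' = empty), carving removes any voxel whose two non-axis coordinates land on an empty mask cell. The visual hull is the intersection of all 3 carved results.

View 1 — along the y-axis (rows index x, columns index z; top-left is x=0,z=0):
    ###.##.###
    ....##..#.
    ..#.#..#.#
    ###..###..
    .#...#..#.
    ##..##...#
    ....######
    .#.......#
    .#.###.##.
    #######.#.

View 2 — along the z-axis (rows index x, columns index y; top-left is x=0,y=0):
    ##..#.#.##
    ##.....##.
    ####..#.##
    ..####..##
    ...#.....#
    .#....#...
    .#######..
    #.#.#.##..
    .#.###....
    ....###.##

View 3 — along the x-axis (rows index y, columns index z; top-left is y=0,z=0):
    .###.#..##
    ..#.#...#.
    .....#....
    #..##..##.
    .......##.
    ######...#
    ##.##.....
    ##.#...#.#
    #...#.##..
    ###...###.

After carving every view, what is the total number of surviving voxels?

start: 10×10×10 = 1000 voxels
step 1: project along y, AND mask (51/100) → |grid| = 510
step 2: project along z, AND mask (48/100) → |grid| = 256
step 3: project along x, AND mask (43/100) → |grid| = 110

voxel count = 110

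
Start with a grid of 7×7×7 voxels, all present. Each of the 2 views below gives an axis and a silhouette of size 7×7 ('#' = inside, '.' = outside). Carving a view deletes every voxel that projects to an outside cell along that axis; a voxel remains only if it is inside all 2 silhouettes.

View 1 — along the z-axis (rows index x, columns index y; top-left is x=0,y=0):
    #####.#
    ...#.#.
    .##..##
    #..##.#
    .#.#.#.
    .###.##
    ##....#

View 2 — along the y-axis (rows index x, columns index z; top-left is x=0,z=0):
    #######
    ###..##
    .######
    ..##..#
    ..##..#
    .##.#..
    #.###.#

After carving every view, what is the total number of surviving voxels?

|visual hull| = 127

initial block: 7^3 = 343
carve view 1 (along z, XY-mask fill 27/49): 189 voxels remain
carve view 2 (along y, XZ-mask fill 32/49): 127 voxels remain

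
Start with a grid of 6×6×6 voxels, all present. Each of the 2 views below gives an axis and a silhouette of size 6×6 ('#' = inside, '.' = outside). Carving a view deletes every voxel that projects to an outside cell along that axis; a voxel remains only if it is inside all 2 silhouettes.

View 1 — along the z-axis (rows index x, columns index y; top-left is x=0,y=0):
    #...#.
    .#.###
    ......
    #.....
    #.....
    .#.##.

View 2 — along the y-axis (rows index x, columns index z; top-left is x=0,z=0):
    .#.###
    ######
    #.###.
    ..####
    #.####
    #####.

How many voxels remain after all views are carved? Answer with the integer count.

|visual hull| = 56

initial block: 6^3 = 216
  1. axis=2 (XY plane), |mask|=11  ⇒  voxels=66
  2. axis=1 (XZ plane), |mask|=28  ⇒  voxels=56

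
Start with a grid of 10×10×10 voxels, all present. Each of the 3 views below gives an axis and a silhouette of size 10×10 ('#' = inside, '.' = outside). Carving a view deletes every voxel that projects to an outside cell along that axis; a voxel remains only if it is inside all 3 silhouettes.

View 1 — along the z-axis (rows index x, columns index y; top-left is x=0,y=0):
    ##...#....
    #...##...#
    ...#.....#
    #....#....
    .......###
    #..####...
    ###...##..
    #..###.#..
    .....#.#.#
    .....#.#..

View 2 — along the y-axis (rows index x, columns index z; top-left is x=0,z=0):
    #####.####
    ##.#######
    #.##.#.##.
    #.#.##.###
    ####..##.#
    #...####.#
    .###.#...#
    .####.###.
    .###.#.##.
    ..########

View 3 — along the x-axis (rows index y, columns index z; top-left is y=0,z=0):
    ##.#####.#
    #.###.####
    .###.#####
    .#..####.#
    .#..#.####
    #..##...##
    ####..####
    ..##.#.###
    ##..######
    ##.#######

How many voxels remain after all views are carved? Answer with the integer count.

before carving: 1000 voxels (10×10×10)
  1. axis=2 (XY plane), |mask|=34  ⇒  voxels=340
  2. axis=1 (XZ plane), |mask|=70  ⇒  voxels=234
  3. axis=0 (YZ plane), |mask|=72  ⇒  voxels=164

voxel count = 164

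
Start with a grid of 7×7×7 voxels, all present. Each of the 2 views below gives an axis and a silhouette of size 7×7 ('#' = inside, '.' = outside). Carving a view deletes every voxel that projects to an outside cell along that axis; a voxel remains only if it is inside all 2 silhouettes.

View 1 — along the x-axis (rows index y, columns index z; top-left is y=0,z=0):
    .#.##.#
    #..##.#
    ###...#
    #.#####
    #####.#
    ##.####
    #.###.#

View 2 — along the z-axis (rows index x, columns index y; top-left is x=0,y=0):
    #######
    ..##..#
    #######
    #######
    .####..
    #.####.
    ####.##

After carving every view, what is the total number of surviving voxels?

before carving: 343 voxels (7×7×7)
  1. axis=0 (YZ plane), |mask|=35  ⇒  voxels=245
  2. axis=2 (XY plane), |mask|=39  ⇒  voxels=195

voxel count = 195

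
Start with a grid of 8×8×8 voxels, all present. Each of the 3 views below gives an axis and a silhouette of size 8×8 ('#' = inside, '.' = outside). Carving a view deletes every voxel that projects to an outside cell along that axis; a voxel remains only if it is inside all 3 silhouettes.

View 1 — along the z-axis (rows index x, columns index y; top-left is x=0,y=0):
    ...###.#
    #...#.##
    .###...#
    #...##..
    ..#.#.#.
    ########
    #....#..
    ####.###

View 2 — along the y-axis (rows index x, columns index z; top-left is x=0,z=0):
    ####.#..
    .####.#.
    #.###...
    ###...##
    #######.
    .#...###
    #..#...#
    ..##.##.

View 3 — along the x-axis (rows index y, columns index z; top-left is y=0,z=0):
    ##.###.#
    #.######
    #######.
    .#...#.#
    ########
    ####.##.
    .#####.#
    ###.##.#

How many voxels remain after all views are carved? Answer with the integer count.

123 voxels

start: 8×8×8 = 512 voxels
after view 1 [z-axis, 35 of 64 cells solid] → remaining = 280
after view 2 [y-axis, 37 of 64 cells solid] → remaining = 158
after view 3 [x-axis, 49 of 64 cells solid] → remaining = 123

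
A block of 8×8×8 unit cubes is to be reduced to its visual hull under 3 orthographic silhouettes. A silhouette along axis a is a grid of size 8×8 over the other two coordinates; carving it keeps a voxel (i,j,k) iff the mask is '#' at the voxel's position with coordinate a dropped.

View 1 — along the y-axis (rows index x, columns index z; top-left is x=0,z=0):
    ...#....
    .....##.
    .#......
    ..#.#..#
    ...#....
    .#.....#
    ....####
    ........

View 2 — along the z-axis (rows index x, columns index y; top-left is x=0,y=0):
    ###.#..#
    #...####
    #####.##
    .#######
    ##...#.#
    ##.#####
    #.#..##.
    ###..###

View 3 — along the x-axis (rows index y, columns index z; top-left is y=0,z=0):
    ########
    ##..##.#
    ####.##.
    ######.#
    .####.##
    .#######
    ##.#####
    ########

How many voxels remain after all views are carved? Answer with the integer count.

initial block: 8^3 = 512
[1] y-view keeps 14 columns → grid now 112
[2] z-view keeps 45 columns → grid now 77
[3] x-view keeps 54 columns → grid now 68

68 voxels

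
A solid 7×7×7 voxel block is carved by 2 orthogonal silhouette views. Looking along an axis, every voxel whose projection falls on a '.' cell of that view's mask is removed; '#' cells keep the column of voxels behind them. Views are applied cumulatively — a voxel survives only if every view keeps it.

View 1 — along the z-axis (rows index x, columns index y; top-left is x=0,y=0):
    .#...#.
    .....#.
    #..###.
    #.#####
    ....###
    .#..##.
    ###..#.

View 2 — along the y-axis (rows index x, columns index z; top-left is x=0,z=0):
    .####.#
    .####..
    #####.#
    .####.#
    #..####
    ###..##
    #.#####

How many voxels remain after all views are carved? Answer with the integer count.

full grid |V| = 343
V1 z: intersect with XY mask (23 set) -- 161 left
V2 y: intersect with XZ mask (36 set) -- 122 left

voxel count = 122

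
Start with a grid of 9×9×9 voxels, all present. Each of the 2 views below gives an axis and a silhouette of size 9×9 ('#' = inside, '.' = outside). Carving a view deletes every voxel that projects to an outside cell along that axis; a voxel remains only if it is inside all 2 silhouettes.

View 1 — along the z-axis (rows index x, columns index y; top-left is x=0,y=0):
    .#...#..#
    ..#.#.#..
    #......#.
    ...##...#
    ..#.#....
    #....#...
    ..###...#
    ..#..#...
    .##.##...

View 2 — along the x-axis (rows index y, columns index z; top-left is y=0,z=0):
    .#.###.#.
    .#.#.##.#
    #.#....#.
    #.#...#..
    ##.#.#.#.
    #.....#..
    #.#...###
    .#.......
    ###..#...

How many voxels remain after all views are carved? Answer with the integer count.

voxel count = 92

initial block: 9^3 = 729
carve view 1 (along z, XY-mask fill 25/81): 225 voxels remain
carve view 2 (along x, YZ-mask fill 33/81): 92 voxels remain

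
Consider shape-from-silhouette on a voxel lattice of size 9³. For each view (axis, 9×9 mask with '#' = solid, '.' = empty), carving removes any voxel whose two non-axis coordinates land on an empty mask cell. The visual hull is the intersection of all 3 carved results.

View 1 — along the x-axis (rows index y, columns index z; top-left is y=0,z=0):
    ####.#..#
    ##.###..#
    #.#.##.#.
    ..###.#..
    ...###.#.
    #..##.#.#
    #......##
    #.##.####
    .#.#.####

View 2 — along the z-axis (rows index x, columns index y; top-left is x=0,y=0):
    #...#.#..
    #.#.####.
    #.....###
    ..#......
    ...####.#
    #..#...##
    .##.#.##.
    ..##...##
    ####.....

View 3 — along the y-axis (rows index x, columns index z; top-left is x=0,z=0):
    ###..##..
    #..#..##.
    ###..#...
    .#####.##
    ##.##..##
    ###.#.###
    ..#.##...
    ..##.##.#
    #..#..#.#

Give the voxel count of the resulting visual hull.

remaining voxels: 99

start: 9×9×9 = 729 voxels
step 1: project along x, AND mask (46/81) → |grid| = 414
step 2: project along z, AND mask (36/81) → |grid| = 183
step 3: project along y, AND mask (45/81) → |grid| = 99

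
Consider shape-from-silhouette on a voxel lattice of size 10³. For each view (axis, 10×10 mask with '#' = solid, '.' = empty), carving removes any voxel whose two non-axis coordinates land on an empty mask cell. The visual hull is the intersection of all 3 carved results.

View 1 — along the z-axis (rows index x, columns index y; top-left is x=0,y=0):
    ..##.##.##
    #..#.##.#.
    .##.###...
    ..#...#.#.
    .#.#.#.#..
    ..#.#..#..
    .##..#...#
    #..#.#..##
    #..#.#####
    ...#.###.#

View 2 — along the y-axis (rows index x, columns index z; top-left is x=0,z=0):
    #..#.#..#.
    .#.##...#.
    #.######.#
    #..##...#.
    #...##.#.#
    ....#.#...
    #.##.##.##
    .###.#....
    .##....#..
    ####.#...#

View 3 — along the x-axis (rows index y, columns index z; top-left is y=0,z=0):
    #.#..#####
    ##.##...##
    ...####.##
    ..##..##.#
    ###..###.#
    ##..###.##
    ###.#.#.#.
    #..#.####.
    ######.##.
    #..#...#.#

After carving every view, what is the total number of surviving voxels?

before carving: 1000 voxels (10×10×10)
[1] z-view keeps 47 columns → grid now 470
[2] y-view keeps 47 columns → grid now 221
[3] x-view keeps 62 columns → grid now 133

|visual hull| = 133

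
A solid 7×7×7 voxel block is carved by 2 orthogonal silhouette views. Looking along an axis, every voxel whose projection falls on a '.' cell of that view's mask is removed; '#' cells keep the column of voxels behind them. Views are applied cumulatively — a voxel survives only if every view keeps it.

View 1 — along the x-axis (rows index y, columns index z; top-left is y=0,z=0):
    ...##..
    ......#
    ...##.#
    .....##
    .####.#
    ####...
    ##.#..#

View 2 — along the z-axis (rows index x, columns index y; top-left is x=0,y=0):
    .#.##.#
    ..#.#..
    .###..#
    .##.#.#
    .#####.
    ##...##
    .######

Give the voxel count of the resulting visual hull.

voxel count = 88

full grid |V| = 343
  1. axis=0 (YZ plane), |mask|=21  ⇒  voxels=147
  2. axis=2 (XY plane), |mask|=29  ⇒  voxels=88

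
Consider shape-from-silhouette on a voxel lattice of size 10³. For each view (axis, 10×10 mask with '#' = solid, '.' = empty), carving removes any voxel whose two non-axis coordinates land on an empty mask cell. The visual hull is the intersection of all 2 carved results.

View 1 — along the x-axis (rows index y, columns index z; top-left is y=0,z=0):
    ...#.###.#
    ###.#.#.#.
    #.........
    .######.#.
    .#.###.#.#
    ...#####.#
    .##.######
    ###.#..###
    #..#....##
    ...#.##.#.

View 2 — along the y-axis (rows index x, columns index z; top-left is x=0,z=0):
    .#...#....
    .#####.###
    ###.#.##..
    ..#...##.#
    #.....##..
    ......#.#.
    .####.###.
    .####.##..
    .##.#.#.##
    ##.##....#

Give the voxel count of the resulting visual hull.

voxel count = 263

before carving: 1000 voxels (10×10×10)
  1. axis=0 (YZ plane), |mask|=54  ⇒  voxels=540
  2. axis=1 (XZ plane), |mask|=49  ⇒  voxels=263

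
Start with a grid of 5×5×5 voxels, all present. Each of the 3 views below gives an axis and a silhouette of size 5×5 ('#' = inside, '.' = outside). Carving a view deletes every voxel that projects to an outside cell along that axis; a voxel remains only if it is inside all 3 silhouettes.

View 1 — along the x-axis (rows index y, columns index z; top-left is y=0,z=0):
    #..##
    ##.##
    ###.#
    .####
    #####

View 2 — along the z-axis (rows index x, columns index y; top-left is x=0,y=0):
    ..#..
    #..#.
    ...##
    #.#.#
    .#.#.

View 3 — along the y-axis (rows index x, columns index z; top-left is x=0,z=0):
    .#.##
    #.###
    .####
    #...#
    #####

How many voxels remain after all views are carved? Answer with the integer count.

initial block: 5^3 = 125
carve view 1 (along x, YZ-mask fill 20/25): 100 voxels remain
carve view 2 (along z, XY-mask fill 10/25): 40 voxels remain
carve view 3 (along y, XZ-mask fill 18/25): 30 voxels remain

voxel count = 30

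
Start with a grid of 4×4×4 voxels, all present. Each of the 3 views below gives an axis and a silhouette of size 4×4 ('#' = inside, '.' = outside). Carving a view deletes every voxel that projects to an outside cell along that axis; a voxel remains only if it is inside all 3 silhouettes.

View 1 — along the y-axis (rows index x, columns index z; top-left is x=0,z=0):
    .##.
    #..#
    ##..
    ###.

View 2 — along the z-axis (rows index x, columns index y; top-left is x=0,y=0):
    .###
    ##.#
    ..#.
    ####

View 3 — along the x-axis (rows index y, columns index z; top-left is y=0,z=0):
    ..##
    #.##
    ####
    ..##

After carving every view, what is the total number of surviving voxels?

voxel count = 17

initial block: 4^3 = 64
  1. axis=1 (XZ plane), |mask|=9  ⇒  voxels=36
  2. axis=2 (XY plane), |mask|=11  ⇒  voxels=26
  3. axis=0 (YZ plane), |mask|=11  ⇒  voxels=17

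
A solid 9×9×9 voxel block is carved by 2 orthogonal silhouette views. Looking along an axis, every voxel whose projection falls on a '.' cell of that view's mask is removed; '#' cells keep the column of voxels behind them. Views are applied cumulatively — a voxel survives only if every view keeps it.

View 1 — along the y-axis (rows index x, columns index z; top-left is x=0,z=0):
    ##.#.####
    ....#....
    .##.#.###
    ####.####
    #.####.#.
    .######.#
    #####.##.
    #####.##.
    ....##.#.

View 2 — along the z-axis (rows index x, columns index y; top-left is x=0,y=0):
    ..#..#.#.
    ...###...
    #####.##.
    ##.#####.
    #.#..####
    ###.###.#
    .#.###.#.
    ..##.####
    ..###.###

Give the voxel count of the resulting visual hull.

initial block: 9^3 = 729
carve view 1 (along y, XZ-mask fill 52/81): 468 voxels remain
carve view 2 (along z, XY-mask fill 50/81): 302 voxels remain

remaining voxels: 302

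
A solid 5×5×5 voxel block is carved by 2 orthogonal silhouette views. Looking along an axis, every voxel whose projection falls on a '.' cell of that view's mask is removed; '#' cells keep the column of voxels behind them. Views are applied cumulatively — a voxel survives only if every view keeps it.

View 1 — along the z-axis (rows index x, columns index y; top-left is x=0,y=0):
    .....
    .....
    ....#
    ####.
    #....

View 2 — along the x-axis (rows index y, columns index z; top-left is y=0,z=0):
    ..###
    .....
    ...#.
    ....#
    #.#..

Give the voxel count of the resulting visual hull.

|visual hull| = 10

full grid |V| = 125
after view 1 [z-axis, 6 of 25 cells solid] → remaining = 30
after view 2 [x-axis, 7 of 25 cells solid] → remaining = 10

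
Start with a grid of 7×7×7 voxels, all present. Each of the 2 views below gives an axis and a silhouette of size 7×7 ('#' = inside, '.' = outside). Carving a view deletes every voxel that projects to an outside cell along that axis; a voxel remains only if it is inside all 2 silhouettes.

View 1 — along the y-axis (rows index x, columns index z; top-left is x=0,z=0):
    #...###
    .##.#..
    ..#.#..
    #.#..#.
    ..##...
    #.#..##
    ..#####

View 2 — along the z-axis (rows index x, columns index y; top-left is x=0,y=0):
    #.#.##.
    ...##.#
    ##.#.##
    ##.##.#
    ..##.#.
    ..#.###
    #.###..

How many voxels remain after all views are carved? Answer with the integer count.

initial block: 7^3 = 343
carve view 1 (along y, XZ-mask fill 23/49): 161 voxels remain
carve view 2 (along z, XY-mask fill 28/49): 92 voxels remain

|visual hull| = 92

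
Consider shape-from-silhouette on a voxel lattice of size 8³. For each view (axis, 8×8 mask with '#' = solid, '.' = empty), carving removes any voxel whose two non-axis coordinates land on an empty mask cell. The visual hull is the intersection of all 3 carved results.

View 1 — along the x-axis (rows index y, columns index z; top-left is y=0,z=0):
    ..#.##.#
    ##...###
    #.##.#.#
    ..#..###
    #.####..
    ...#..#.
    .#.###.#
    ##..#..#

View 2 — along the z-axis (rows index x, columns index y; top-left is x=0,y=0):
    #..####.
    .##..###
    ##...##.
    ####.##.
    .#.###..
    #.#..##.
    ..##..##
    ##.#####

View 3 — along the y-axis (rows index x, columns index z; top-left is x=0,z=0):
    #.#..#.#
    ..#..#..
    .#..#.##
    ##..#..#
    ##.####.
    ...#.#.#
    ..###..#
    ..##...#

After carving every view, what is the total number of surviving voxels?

before carving: 512 voxels (8×8×8)
step 1: project along x, AND mask (34/64) → |grid| = 272
step 2: project along z, AND mask (39/64) → |grid| = 161
step 3: project along y, AND mask (30/64) → |grid| = 77

voxel count = 77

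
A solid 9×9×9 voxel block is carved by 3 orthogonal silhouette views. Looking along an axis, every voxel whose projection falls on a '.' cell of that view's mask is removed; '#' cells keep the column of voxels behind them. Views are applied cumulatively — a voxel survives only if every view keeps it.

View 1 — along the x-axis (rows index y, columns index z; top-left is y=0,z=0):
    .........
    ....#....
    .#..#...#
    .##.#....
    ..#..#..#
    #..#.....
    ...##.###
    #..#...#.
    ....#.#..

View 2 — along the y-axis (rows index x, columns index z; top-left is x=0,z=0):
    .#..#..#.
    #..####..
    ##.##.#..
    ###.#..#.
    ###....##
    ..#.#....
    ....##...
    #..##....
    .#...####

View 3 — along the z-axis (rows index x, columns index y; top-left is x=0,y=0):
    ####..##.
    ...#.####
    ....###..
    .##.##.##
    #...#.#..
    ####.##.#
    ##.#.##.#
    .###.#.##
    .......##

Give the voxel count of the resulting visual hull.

before carving: 729 voxels (9×9×9)
  1. axis=0 (YZ plane), |mask|=22  ⇒  voxels=198
  2. axis=1 (XZ plane), |mask|=35  ⇒  voxels=93
  3. axis=2 (XY plane), |mask|=44  ⇒  voxels=55

voxel count = 55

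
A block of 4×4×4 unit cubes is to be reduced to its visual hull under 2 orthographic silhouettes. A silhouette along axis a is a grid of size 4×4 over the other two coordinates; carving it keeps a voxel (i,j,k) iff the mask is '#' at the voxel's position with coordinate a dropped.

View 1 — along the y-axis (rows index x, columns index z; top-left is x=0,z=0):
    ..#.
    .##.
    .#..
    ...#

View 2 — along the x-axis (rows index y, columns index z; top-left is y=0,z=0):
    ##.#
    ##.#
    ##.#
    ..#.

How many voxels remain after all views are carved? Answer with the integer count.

initial block: 4^3 = 64
[1] y-view keeps 5 columns → grid now 20
[2] x-view keeps 10 columns → grid now 11

|visual hull| = 11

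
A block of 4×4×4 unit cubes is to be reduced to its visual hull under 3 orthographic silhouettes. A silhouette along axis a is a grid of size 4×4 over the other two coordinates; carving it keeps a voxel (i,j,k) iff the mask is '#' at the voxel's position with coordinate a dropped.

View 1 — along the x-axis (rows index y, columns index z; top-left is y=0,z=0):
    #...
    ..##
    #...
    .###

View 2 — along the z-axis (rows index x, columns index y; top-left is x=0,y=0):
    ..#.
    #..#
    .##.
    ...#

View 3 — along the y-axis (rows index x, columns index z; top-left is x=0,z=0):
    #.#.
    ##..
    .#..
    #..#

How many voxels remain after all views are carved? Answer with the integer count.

voxel count = 4

start: 4×4×4 = 64 voxels
  1. axis=0 (YZ plane), |mask|=7  ⇒  voxels=28
  2. axis=2 (XY plane), |mask|=6  ⇒  voxels=11
  3. axis=1 (XZ plane), |mask|=7  ⇒  voxels=4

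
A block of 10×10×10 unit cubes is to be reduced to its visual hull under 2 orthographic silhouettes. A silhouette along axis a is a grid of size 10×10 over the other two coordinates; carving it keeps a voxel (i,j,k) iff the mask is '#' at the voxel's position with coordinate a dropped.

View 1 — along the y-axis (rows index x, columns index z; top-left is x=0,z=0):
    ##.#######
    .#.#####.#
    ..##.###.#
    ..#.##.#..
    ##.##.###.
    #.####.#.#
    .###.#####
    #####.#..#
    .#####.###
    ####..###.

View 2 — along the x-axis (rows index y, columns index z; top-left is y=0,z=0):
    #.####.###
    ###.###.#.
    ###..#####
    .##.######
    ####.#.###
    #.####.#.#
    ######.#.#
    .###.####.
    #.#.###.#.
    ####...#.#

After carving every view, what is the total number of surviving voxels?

voxel count = 509

start: 10×10×10 = 1000 voxels
[1] y-view keeps 70 columns → grid now 700
[2] x-view keeps 73 columns → grid now 509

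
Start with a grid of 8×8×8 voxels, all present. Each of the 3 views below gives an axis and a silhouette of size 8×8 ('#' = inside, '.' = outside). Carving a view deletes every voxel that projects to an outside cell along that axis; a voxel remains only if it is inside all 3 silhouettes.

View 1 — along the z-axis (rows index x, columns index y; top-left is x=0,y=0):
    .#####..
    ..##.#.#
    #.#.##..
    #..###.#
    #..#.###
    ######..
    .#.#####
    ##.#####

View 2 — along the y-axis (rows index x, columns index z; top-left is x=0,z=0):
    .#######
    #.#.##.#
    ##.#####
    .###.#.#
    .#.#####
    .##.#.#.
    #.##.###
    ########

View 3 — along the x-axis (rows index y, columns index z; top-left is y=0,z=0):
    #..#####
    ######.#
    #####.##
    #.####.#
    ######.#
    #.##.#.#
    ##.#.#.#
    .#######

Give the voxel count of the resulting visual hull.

full grid |V| = 512
[1] z-view keeps 42 columns → grid now 336
[2] y-view keeps 48 columns → grid now 254
[3] x-view keeps 50 columns → grid now 196

voxel count = 196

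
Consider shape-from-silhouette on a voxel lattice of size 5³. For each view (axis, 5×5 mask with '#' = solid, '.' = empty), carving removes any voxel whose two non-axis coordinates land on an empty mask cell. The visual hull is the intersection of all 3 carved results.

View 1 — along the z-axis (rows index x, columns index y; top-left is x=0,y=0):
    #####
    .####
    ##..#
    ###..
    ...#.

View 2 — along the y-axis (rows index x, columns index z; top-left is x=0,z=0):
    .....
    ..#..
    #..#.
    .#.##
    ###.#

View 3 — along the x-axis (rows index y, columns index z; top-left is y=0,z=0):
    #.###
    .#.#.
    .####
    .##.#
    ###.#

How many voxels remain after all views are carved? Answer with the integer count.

full grid |V| = 125
after view 1 [z-axis, 16 of 25 cells solid] → remaining = 80
after view 2 [y-axis, 10 of 25 cells solid] → remaining = 23
after view 3 [x-axis, 17 of 25 cells solid] → remaining = 17

|visual hull| = 17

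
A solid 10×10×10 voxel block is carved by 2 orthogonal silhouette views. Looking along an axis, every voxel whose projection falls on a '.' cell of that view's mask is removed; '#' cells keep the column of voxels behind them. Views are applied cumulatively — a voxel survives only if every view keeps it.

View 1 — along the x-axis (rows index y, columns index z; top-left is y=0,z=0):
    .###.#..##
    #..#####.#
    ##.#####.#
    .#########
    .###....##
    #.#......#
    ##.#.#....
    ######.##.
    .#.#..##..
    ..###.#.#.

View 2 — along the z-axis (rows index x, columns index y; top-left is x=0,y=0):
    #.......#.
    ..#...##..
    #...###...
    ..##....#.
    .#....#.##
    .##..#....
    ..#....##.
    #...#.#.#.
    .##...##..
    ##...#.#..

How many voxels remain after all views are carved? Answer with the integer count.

start: 10×10×10 = 1000 voxels
[1] x-view keeps 59 columns → grid now 590
[2] z-view keeps 34 columns → grid now 197

|visual hull| = 197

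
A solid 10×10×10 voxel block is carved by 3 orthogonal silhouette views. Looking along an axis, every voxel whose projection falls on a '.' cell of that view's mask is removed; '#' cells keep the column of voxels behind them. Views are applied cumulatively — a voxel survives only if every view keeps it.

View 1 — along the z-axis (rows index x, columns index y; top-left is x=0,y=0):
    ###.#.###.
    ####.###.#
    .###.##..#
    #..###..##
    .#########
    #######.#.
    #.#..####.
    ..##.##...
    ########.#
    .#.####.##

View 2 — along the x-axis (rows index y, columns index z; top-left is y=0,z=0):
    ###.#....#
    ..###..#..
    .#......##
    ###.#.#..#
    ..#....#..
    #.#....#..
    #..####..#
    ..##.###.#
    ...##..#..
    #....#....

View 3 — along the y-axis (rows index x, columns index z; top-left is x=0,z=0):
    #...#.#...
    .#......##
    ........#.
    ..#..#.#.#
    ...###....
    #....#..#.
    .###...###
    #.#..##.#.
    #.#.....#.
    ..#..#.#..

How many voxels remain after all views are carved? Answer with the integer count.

initial block: 10^3 = 1000
[1] z-view keeps 70 columns → grid now 700
[2] x-view keeps 40 columns → grid now 283
[3] y-view keeps 34 columns → grid now 92

remaining voxels: 92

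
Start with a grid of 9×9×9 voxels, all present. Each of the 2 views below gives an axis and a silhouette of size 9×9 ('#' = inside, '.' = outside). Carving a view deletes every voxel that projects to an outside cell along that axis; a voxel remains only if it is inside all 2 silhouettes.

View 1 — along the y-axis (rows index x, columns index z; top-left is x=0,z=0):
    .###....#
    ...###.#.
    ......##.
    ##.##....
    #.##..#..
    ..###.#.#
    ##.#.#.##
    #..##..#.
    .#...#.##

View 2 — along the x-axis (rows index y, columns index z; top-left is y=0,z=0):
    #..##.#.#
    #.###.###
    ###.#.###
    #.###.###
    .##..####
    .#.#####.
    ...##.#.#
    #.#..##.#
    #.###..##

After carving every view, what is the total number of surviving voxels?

219 voxels

initial block: 9^3 = 729
V1 y: intersect with XZ mask (37 set) -- 333 left
V2 x: intersect with YZ mask (53 set) -- 219 left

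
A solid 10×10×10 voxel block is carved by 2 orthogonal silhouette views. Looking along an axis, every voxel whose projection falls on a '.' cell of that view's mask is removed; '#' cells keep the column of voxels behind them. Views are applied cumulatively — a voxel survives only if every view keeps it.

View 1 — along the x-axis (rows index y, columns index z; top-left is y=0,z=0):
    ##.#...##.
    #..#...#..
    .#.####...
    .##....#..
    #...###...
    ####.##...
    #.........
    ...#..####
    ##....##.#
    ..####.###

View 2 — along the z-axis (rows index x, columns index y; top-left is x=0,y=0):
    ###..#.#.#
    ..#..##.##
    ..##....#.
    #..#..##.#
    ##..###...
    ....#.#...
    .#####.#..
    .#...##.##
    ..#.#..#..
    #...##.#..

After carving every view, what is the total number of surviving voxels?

before carving: 1000 voxels (10×10×10)
  1. axis=0 (YZ plane), |mask|=44  ⇒  voxels=440
  2. axis=2 (XY plane), |mask|=44  ⇒  voxels=195

195 voxels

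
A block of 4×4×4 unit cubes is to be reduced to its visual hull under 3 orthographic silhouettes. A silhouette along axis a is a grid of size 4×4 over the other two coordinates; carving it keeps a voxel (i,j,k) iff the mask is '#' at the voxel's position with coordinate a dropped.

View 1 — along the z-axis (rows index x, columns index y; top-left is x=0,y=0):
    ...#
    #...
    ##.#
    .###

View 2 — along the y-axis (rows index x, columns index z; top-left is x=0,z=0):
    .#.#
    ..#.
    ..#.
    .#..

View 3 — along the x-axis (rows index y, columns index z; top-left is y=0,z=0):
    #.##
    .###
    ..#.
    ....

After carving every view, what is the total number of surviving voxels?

voxel count = 4

before carving: 64 voxels (4×4×4)
after view 1 [z-axis, 8 of 16 cells solid] → remaining = 32
after view 2 [y-axis, 5 of 16 cells solid] → remaining = 9
after view 3 [x-axis, 7 of 16 cells solid] → remaining = 4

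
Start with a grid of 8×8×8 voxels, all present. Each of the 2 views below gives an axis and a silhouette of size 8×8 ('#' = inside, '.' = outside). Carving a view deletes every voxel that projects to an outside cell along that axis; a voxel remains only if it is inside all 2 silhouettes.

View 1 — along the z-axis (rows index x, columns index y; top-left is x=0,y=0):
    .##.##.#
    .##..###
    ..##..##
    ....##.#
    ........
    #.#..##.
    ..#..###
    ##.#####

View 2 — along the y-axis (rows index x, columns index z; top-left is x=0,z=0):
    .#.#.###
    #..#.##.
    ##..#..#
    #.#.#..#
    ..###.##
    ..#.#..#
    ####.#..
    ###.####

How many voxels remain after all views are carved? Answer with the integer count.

154 voxels

before carving: 512 voxels (8×8×8)
V1 z: intersect with XY mask (32 set) -- 256 left
V2 y: intersect with XZ mask (37 set) -- 154 left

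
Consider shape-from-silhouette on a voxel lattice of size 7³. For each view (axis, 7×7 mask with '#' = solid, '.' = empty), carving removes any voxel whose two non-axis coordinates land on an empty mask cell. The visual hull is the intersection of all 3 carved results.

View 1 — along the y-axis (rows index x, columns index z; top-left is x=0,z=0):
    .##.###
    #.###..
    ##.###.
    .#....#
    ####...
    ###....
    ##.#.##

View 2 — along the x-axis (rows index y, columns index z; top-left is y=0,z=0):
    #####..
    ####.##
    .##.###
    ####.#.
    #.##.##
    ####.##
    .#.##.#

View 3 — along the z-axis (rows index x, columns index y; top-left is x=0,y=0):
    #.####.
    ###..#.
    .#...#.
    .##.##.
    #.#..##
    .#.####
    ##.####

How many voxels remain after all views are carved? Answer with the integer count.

full grid |V| = 343
V1 y: intersect with XZ mask (28 set) -- 196 left
V2 x: intersect with YZ mask (36 set) -- 148 left
V3 z: intersect with XY mask (30 set) -- 93 left

remaining voxels: 93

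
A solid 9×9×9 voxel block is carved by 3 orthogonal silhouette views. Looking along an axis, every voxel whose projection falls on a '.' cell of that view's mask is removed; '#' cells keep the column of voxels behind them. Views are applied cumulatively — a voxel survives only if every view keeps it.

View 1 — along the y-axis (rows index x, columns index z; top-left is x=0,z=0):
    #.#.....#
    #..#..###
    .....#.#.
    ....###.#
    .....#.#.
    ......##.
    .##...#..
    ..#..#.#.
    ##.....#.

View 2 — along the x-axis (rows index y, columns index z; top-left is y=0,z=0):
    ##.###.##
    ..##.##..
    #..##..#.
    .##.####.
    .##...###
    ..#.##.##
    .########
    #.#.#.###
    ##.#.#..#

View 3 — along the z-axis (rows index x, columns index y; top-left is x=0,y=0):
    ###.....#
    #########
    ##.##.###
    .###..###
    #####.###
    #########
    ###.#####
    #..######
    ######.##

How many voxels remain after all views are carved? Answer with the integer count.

full grid |V| = 729
carve view 1 (along y, XZ-mask fill 27/81): 243 voxels remain
carve view 2 (along x, YZ-mask fill 50/81): 155 voxels remain
carve view 3 (along z, XY-mask fill 66/81): 124 voxels remain

voxel count = 124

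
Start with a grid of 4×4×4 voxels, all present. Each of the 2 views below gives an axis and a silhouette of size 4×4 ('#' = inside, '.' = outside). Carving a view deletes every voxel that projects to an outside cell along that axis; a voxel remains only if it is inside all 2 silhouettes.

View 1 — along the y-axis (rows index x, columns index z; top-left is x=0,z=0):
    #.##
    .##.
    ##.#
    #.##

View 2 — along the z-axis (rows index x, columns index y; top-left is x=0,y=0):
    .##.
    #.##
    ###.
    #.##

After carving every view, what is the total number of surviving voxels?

|visual hull| = 30

start: 4×4×4 = 64 voxels
V1 y: intersect with XZ mask (11 set) -- 44 left
V2 z: intersect with XY mask (11 set) -- 30 left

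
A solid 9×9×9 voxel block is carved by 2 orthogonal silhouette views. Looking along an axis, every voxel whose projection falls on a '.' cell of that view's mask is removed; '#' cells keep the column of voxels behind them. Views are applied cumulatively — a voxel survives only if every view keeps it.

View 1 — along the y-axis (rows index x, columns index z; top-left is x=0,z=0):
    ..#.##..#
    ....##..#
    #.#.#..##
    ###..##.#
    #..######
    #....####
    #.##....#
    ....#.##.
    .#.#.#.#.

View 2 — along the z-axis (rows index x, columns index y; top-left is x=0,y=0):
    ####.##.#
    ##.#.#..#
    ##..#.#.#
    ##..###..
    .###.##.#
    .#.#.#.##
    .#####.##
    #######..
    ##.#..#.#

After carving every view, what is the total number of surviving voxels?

voxel count = 234

initial block: 9^3 = 729
step 1: project along y, AND mask (41/81) → |grid| = 369
step 2: project along z, AND mask (52/81) → |grid| = 234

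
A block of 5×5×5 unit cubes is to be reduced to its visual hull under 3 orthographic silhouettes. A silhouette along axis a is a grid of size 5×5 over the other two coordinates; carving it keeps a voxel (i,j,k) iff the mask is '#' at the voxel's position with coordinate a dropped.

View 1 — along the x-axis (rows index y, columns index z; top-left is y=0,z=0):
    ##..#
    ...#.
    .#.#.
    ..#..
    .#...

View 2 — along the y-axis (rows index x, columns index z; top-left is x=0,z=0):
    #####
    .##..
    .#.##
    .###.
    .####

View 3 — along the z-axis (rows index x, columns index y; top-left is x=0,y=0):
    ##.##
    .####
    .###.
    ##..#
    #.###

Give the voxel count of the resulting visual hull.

21 voxels

initial block: 5^3 = 125
carve view 1 (along x, YZ-mask fill 8/25): 40 voxels remain
carve view 2 (along y, XZ-mask fill 17/25): 31 voxels remain
carve view 3 (along z, XY-mask fill 18/25): 21 voxels remain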